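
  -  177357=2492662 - 2670019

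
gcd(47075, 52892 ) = 7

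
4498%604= 270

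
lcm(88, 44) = 88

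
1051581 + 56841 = 1108422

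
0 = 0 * 66453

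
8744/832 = 10 + 53/104 = 10.51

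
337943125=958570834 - 620627709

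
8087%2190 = 1517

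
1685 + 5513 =7198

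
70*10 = 700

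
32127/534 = 10709/178 =60.16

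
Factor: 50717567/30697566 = 2^( - 1)*3^( - 1 )*131^1 * 191^1 *311^( - 1 )*2027^1*16451^( - 1)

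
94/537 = 94/537=0.18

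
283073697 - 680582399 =-397508702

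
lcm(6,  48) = 48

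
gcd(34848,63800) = 88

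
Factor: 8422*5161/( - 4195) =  -43465942/4195 = - 2^1 * 5^ (  -  1)*13^1*397^1*839^(- 1)*4211^1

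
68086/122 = 558 + 5/61 = 558.08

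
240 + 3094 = 3334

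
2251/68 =2251/68 = 33.10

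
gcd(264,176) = 88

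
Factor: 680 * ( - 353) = - 240040 = - 2^3*5^1*17^1*353^1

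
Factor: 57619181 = 83^1 *694207^1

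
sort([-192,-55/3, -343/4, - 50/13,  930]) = [ - 192, - 343/4,-55/3, - 50/13, 930 ]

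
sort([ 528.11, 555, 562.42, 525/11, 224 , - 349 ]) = [ - 349, 525/11,224, 528.11,  555, 562.42]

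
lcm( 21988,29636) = 681628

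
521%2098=521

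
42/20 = 21/10 = 2.10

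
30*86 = 2580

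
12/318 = 2/53 = 0.04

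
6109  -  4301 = 1808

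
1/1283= 1/1283 = 0.00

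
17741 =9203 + 8538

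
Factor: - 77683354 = -2^1*7^1 *5548811^1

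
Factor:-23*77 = - 7^1*11^1*23^1 = - 1771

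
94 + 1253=1347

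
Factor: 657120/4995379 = 2^5*3^1 * 5^1 * 37^2 *4995379^( - 1 )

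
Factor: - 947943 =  - 3^5*47^1 * 83^1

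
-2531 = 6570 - 9101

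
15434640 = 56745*272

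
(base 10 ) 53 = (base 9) 58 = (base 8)65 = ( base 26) 21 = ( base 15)38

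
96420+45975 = 142395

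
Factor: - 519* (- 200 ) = 2^3*3^1*5^2*173^1 = 103800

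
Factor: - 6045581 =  - 127^1*181^1*263^1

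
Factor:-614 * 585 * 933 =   -  2^1*3^3 * 5^1 * 13^1*  307^1 * 311^1=-335124270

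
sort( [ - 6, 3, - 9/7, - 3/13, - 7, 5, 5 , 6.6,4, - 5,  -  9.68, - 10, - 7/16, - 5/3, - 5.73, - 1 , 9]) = [  -  10, - 9.68, - 7,  -  6, - 5.73, - 5, - 5/3, - 9/7, - 1, -7/16,  -  3/13,  3,  4 , 5, 5, 6.6 , 9]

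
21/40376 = 3/5768 = 0.00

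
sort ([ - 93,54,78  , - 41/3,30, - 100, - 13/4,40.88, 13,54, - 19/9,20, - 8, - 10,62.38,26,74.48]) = [ - 100, - 93, -41/3, - 10, - 8,-13/4, - 19/9,13,20, 26,30,40.88,54, 54, 62.38, 74.48,78]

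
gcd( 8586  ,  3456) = 54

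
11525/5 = 2305= 2305.00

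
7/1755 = 7/1755 = 0.00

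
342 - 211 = 131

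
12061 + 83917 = 95978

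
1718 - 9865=-8147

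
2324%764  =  32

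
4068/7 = 581  +  1/7 = 581.14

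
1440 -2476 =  - 1036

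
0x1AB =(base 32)DB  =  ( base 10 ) 427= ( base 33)CV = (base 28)f7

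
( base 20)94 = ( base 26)72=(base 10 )184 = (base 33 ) 5J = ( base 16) B8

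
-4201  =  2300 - 6501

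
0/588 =0 = 0.00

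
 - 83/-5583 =83/5583 = 0.01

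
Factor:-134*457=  - 61238 = - 2^1*67^1*457^1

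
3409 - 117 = 3292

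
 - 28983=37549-66532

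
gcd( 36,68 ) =4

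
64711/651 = 99+262/651= 99.40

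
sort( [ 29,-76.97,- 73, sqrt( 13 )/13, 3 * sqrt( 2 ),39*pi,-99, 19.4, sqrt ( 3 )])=[-99, - 76.97,- 73, sqrt( 13 ) /13, sqrt( 3 ) , 3 * sqrt( 2 ),19.4, 29,39*pi ] 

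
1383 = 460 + 923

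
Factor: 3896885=5^1 * 779377^1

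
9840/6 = 1640 = 1640.00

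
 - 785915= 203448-989363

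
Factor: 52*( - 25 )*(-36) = 46800 = 2^4*3^2*5^2*13^1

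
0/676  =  0 = 0.00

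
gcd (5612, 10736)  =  244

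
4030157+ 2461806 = 6491963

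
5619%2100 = 1419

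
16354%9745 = 6609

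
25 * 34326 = 858150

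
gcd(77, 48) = 1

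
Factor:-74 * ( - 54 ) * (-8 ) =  - 31968 = -2^5*3^3 * 37^1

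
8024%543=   422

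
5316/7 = 759+3/7 = 759.43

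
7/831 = 7/831 = 0.01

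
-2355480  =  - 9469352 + 7113872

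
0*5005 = 0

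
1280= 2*640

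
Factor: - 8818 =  - 2^1 * 4409^1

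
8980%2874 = 358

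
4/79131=4/79131=0.00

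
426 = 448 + -22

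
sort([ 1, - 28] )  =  [  -  28,1 ] 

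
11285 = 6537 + 4748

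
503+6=509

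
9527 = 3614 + 5913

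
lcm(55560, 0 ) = 0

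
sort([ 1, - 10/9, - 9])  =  [ - 9,-10/9, 1 ] 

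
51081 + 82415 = 133496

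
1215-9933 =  - 8718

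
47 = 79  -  32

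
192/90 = 32/15 = 2.13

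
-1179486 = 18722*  ( - 63 )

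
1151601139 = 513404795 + 638196344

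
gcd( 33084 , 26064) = 36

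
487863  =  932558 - 444695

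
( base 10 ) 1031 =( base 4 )100013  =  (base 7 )3002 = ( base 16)407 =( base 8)2007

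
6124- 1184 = 4940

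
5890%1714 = 748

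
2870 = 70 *41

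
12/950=6/475=0.01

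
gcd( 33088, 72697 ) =1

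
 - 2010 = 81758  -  83768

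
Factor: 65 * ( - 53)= - 3445 = - 5^1*13^1*53^1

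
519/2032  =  519/2032 = 0.26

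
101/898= 101/898  =  0.11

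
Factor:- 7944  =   - 2^3*3^1*331^1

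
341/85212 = 341/85212 = 0.00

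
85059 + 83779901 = 83864960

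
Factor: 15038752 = 2^5*233^1*2017^1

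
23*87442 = 2011166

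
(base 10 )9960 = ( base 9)14586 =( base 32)9N8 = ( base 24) H70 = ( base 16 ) 26E8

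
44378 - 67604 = -23226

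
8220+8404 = 16624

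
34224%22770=11454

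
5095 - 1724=3371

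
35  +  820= 855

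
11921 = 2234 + 9687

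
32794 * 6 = 196764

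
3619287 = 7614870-3995583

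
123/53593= 123/53593 = 0.00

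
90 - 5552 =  - 5462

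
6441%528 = 105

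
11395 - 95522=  - 84127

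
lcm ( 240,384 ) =1920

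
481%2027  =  481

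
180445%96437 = 84008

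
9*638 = 5742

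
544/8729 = 544/8729=0.06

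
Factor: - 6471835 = -5^1* 1294367^1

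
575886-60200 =515686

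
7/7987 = 1/1141 = 0.00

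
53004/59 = 53004/59 = 898.37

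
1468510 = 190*7729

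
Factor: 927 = 3^2*103^1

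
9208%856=648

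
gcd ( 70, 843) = 1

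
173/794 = 173/794=0.22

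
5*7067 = 35335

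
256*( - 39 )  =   - 9984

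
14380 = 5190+9190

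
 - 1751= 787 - 2538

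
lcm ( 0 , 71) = 0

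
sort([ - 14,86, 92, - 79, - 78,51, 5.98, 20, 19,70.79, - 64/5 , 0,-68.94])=[  -  79, - 78,- 68.94, - 14,-64/5, 0,5.98,19,20, 51,70.79 , 86, 92] 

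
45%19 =7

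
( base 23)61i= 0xc8f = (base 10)3215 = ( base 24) 5dn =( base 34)2qj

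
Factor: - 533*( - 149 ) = 13^1 * 41^1*149^1 = 79417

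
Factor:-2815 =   -  5^1 * 563^1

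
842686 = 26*32411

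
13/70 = 13/70 = 0.19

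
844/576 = 1 + 67/144  =  1.47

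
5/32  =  5/32 = 0.16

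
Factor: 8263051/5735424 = 2^( - 10)*3^( - 1) * 71^1 * 1867^(  -  1 )*116381^1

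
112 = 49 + 63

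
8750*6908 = 60445000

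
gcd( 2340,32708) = 52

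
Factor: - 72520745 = -5^1*  11^2*119869^1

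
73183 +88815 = 161998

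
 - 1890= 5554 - 7444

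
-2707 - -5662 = 2955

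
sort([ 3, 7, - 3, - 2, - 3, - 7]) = [ - 7,-3, - 3, - 2,3, 7 ] 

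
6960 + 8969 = 15929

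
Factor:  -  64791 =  - 3^2*23^1 * 313^1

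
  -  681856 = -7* 97408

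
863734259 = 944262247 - 80527988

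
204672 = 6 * 34112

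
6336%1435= 596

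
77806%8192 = 4078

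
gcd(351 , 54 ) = 27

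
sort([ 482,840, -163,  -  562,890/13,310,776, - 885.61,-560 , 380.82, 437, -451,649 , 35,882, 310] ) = [  -  885.61 , - 562,-560, - 451,- 163  ,  35,890/13,310, 310, 380.82, 437,482,649,  776,  840, 882]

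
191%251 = 191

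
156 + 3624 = 3780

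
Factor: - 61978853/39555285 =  - 3^(-1)*5^( - 1)*7^(  -  1) * 11^( - 1)*23^( - 1) *47^1*1489^( - 1 ) *1318699^1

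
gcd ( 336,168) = 168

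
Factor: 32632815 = 3^1 * 5^1 * 233^1*9337^1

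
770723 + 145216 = 915939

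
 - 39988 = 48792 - 88780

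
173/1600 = 173/1600=0.11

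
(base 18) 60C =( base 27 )2IC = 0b11110100100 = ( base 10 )1956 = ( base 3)2200110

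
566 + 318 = 884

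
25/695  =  5/139 = 0.04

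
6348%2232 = 1884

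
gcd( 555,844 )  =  1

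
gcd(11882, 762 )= 2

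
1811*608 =1101088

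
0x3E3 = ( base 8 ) 1743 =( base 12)6ab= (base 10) 995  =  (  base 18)315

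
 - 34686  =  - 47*738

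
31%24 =7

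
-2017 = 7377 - 9394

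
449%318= 131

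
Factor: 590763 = 3^1*191^1*1031^1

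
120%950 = 120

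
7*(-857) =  - 5999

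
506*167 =84502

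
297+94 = 391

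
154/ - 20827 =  - 154/20827 = - 0.01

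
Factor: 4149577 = 479^1*8663^1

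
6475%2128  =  91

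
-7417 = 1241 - 8658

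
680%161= 36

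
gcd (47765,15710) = 5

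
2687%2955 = 2687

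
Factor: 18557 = 7^1*11^1*241^1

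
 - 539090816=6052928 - 545143744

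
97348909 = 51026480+46322429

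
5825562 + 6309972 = 12135534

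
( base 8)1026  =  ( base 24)M6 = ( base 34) FO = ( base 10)534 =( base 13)321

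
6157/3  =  2052 + 1/3 =2052.33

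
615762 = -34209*( - 18)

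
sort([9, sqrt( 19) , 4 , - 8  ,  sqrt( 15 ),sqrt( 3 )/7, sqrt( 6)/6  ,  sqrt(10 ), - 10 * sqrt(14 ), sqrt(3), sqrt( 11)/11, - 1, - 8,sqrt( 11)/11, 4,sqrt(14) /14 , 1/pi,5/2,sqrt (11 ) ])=[ - 10 * sqrt(14), - 8, - 8,- 1,  sqrt( 3 )/7,sqrt (14) /14,sqrt(11)/11,  sqrt(11 )/11, 1/pi, sqrt (6)/6, sqrt( 3 ),5/2,sqrt(10),sqrt( 11 ),sqrt(15 ) , 4, 4, sqrt( 19 ), 9 ]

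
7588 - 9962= -2374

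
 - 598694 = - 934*641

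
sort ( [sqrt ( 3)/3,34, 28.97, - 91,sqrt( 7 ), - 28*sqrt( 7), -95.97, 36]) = [-95.97, - 91 ,-28*sqrt (7), sqrt(3)/3,sqrt(7), 28.97 , 34, 36]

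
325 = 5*65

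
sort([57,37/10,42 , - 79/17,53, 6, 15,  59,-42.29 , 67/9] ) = [ - 42.29, - 79/17 , 37/10,6,67/9 , 15,42,53,57, 59]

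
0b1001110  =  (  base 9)86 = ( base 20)3i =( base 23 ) 39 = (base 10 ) 78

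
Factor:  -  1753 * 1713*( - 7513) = 22560705057 =3^1*11^1 * 571^1 * 683^1*1753^1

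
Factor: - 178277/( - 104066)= 209/122 = 2^( - 1 )*11^1*19^1*61^( - 1) 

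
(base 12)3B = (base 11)43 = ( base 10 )47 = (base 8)57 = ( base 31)1g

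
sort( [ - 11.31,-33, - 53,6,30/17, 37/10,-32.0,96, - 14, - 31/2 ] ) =[- 53, - 33, - 32.0,-31/2, -14, - 11.31,30/17, 37/10,6,96]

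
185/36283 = 185/36283 = 0.01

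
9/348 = 3/116 = 0.03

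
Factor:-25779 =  - 3^1*13^1*661^1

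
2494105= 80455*31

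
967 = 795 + 172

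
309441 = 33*9377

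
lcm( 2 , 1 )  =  2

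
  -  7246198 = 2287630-9533828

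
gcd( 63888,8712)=2904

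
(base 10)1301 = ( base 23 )2AD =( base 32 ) 18l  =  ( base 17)489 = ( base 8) 2425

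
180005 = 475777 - 295772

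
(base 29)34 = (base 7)160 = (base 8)133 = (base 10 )91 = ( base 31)2t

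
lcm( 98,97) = 9506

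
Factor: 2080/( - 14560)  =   - 7^ ( - 1 ) = - 1/7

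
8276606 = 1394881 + 6881725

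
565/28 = 20  +  5/28=20.18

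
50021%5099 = 4130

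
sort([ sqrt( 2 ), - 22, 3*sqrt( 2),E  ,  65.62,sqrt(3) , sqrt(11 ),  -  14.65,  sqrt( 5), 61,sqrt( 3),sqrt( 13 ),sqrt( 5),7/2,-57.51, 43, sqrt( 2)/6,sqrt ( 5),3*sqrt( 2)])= [ - 57.51,  -  22, - 14.65, sqrt( 2 )/6,sqrt( 2) , sqrt( 3) , sqrt( 3 ),sqrt( 5) , sqrt(5),sqrt( 5),E,sqrt(11),7/2,sqrt( 13 ),3*sqrt( 2),3 * sqrt (2),43,61,65.62 ] 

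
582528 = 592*984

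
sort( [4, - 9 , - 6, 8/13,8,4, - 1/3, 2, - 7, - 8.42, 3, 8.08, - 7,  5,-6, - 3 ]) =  [ - 9, - 8.42,-7,-7, - 6, - 6,-3, - 1/3, 8/13,2, 3,4, 4 , 5, 8, 8.08 ] 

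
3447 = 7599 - 4152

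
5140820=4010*1282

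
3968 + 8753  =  12721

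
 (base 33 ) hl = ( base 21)16f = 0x246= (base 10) 582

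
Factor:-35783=-11^1*3253^1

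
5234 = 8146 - 2912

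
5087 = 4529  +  558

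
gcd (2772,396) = 396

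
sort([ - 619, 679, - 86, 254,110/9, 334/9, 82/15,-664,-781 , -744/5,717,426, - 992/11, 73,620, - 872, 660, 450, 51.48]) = [ - 872 ,-781, - 664,-619,  -  744/5,  -  992/11, - 86, 82/15,110/9, 334/9 , 51.48,73,  254, 426, 450, 620, 660, 679,  717] 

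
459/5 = 459/5 = 91.80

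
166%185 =166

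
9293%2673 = 1274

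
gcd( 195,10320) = 15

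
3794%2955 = 839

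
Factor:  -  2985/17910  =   -2^(- 1)*3^(-1 )= - 1/6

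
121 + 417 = 538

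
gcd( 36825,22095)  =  7365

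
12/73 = 12/73 = 0.16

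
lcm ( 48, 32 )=96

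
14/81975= 14/81975 = 0.00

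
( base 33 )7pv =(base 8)20437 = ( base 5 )232404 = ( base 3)102122001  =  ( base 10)8479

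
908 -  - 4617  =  5525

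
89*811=72179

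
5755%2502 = 751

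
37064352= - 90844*(-408)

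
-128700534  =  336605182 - 465305716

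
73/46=73/46=1.59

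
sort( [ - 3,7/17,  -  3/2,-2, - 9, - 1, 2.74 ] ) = [ - 9, - 3, - 2, - 3/2, - 1,7/17,2.74]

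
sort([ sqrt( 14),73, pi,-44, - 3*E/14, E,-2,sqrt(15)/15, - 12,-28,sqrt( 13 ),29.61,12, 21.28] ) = [  -  44, - 28,-12, - 2, - 3*E/14,sqrt( 15 ) /15,E , pi,sqrt(13 ),sqrt( 14 ), 12, 21.28,29.61,73] 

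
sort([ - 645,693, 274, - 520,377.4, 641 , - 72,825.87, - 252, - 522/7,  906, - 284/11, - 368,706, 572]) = [-645, - 520, - 368, - 252, - 522/7, - 72, - 284/11, 274,377.4, 572,641, 693,706, 825.87,906]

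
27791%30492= 27791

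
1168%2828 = 1168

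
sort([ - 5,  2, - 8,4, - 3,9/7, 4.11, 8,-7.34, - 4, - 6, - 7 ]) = [ - 8,- 7.34, - 7 ,-6, - 5, - 4, -3,9/7,  2 , 4,4.11,  8] 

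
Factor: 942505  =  5^1*251^1*751^1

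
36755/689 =36755/689 = 53.35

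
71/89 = 71/89 = 0.80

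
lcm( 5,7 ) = 35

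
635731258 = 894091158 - 258359900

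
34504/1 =34504 = 34504.00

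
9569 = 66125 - 56556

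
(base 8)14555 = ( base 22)D9J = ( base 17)158F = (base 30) 76T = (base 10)6509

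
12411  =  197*63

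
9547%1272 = 643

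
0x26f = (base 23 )142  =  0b1001101111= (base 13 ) 38c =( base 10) 623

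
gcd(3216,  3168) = 48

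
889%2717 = 889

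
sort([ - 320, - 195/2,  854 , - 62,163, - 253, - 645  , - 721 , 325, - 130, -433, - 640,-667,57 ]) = [ - 721 , - 667, - 645, - 640,  -  433, - 320, - 253, - 130, - 195/2,-62, 57,163 , 325,  854 ] 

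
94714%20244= 13738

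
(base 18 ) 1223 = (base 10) 6519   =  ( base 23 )C7A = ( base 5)202034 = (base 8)14567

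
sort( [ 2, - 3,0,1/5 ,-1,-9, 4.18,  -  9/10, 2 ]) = [-9 , - 3, - 1 , - 9/10,0,1/5, 2, 2, 4.18]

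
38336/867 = 38336/867 = 44.22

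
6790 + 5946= 12736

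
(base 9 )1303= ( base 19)2D6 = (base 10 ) 975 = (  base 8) 1717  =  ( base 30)12F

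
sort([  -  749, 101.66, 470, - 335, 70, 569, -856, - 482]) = [ - 856,  -  749,-482, - 335,70,101.66, 470, 569]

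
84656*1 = 84656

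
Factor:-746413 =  - 746413^1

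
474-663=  - 189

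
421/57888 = 421/57888=0.01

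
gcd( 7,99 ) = 1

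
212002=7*30286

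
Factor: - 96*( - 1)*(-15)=-2^5 * 3^2*5^1 = -1440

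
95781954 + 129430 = 95911384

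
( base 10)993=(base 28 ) 17d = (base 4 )33201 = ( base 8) 1741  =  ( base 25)1EI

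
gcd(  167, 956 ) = 1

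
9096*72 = 654912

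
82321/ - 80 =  - 1030 + 79/80 = - 1029.01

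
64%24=16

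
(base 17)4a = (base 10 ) 78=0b1001110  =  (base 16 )4E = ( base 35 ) 28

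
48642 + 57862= 106504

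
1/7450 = 1/7450 = 0.00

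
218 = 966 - 748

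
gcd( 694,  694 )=694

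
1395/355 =279/71 = 3.93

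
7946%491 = 90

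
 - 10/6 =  - 2+1/3 = -1.67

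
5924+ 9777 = 15701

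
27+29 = 56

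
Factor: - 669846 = - 2^1*3^1*111641^1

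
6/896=3/448 = 0.01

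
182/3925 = 182/3925 = 0.05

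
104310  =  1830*57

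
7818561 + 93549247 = 101367808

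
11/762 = 11/762  =  0.01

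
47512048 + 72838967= 120351015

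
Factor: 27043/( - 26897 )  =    -  13^( -1 )*2069^ ( -1 ) *27043^1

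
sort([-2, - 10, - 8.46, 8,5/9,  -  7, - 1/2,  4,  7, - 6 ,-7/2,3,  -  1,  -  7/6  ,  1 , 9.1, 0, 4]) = [-10,-8.46 , - 7,-6, - 7/2,-2,-7/6, - 1, - 1/2, 0, 5/9, 1,3,  4,4,7, 8, 9.1]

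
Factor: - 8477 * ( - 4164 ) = 35298228=   2^2*3^1 * 7^2* 173^1*347^1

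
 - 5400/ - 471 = 11 + 73/157 = 11.46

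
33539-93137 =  - 59598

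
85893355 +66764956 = 152658311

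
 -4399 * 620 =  - 2727380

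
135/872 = 135/872 = 0.15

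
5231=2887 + 2344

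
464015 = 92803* 5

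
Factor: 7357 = 7^1 * 1051^1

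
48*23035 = 1105680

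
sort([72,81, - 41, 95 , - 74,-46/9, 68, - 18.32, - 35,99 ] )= [ - 74, - 41,-35, - 18.32, - 46/9,68, 72, 81,95, 99 ]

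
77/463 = 77/463 = 0.17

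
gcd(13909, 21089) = 1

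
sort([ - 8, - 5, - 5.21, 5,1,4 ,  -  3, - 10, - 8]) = [ - 10,-8,- 8, - 5.21, - 5, - 3 , 1,4, 5] 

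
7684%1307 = 1149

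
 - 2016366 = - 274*7359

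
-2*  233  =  -466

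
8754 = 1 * 8754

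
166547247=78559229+87988018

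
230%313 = 230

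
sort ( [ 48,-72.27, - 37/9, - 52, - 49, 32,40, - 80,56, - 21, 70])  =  [ -80, - 72.27, - 52,-49,  -  21, - 37/9,32, 40,48,56,70]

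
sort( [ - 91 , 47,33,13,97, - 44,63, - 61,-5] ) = [ - 91, - 61, - 44,-5, 13,33,47,63, 97]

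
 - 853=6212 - 7065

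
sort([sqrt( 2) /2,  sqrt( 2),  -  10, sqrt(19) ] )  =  [ - 10,  sqrt(2 ) /2, sqrt(2) , sqrt( 19)]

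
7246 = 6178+1068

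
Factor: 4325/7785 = 5/9 = 3^( - 2)*5^1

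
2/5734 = 1/2867 = 0.00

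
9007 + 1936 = 10943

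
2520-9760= - 7240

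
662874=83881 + 578993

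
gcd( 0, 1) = 1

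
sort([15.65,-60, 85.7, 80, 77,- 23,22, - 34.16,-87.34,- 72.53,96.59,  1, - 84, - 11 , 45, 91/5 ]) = [-87.34, - 84,- 72.53  , - 60,  -  34.16, - 23 , -11, 1,15.65, 91/5,22,45,77,80, 85.7,96.59 ] 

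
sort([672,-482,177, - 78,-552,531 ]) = [ - 552, - 482,-78,177,531,672 ]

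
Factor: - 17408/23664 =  - 2^6*3^ ( - 1 )*29^( - 1 ) = -64/87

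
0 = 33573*0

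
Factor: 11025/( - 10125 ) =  - 3^(-2)*5^(-1)*7^2= -  49/45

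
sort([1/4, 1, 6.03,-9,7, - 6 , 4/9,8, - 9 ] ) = [- 9, - 9, - 6,1/4, 4/9, 1, 6.03, 7, 8 ]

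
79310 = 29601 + 49709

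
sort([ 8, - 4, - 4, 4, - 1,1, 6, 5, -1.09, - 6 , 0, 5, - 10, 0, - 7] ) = [ - 10, - 7,  -  6, - 4, - 4, - 1.09 , - 1, 0,0, 1,4, 5 , 5,6,8]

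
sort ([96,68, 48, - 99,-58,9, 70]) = [-99, - 58, 9,48,  68,70,  96]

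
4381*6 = 26286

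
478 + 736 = 1214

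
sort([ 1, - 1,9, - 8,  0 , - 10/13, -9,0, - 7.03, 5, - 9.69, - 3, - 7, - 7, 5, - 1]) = [ - 9.69, - 9 , - 8, - 7.03, - 7, - 7, - 3,  -  1, - 1, - 10/13,  0, 0,1 , 5, 5, 9] 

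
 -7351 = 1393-8744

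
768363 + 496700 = 1265063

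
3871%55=21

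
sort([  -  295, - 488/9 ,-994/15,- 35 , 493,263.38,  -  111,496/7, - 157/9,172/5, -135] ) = [ - 295, - 135,-111 ,-994/15,  -  488/9,- 35, - 157/9,172/5,496/7,263.38,493]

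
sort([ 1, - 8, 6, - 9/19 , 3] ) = [- 8, - 9/19, 1, 3,6] 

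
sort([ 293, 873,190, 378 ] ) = [ 190, 293,378, 873 ]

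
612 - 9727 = - 9115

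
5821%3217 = 2604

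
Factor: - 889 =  - 7^1 *127^1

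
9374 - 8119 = 1255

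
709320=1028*690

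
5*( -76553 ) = -382765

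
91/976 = 91/976  =  0.09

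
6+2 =8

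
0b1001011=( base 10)75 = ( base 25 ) 30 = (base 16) 4b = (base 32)2b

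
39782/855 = 46 + 452/855 = 46.53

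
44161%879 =211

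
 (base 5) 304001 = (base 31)A8I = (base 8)23224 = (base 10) 9876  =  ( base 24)h3c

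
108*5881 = 635148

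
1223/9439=1223/9439 = 0.13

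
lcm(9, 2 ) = 18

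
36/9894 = 6/1649 = 0.00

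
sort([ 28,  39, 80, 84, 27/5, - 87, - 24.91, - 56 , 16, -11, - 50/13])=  [ -87, - 56, - 24.91, - 11, - 50/13,27/5, 16, 28, 39, 80 , 84 ] 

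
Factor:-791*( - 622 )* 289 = 142188578 = 2^1*7^1*17^2*113^1*311^1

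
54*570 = 30780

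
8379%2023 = 287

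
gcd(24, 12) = 12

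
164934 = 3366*49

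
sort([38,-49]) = [ - 49, 38]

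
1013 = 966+47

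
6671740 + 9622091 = 16293831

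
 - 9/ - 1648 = 9/1648  =  0.01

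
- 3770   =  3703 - 7473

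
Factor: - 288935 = - 5^1*57787^1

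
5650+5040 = 10690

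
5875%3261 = 2614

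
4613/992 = 4 + 645/992 = 4.65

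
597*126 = 75222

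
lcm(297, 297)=297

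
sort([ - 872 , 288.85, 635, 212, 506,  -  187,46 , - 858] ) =[ - 872,  -  858, - 187,46,212,  288.85, 506,635] 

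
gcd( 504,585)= 9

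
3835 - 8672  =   - 4837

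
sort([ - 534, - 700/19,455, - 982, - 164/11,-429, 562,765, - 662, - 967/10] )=[-982 ,  -  662,  -  534, - 429,-967/10, - 700/19,-164/11 , 455,  562,765]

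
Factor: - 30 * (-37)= 2^1*3^1*5^1*37^1 = 1110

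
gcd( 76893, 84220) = 1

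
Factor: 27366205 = 5^1 * 23^1* 237967^1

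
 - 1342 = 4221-5563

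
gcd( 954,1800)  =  18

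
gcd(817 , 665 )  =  19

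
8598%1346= 522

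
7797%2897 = 2003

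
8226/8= 4113/4= 1028.25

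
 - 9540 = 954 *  ( - 10 ) 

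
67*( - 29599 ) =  - 1983133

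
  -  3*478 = -1434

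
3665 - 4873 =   -  1208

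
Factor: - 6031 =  - 37^1 * 163^1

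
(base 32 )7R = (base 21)BK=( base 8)373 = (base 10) 251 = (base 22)B9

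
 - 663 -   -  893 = 230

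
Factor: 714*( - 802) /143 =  - 572628/143 = - 2^2*3^1*7^1*11^(-1 )*13^( - 1 )*17^1*401^1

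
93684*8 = 749472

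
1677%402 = 69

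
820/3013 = 820/3013 = 0.27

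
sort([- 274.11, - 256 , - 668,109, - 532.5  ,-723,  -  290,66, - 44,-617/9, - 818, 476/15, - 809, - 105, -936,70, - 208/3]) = [-936, - 818, - 809, - 723,- 668 ,  -  532.5, - 290,-274.11, - 256,  -  105, - 208/3,  -  617/9, - 44,476/15,66, 70, 109]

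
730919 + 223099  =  954018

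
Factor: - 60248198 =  - 2^1 * 383^1*  78653^1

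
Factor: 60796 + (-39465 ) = 21331  =  83^1 * 257^1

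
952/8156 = 238/2039 = 0.12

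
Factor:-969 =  - 3^1 * 17^1*19^1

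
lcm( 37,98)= 3626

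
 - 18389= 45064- 63453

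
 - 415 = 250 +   -  665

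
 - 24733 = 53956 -78689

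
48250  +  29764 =78014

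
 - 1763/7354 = -1763/7354  =  -0.24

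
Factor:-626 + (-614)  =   - 1240 = - 2^3*5^1 * 31^1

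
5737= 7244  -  1507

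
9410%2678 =1376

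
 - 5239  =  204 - 5443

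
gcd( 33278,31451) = 7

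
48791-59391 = -10600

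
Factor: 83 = 83^1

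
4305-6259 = -1954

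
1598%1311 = 287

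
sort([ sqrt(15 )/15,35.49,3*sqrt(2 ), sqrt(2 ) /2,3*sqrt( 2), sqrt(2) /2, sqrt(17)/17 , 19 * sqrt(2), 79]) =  [ sqrt(17)/17, sqrt(15)/15, sqrt(2)/2,  sqrt ( 2)/2, 3* sqrt(2 ), 3 * sqrt(2 ), 19 *sqrt(2 ), 35.49 , 79 ]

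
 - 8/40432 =-1 + 5053/5054 = - 0.00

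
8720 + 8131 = 16851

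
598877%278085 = 42707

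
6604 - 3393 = 3211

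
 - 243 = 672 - 915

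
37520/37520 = 1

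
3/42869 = 3/42869= 0.00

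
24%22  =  2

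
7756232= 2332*3326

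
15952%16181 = 15952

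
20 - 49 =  -29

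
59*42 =2478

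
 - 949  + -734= - 1683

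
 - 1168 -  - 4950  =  3782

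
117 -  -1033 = 1150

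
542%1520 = 542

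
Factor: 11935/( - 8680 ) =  - 2^( - 3)*11^1=-11/8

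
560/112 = 5 = 5.00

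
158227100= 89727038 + 68500062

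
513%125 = 13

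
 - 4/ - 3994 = 2/1997 = 0.00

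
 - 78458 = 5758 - 84216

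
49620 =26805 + 22815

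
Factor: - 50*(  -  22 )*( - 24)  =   - 26400 = -  2^5 * 3^1*5^2*11^1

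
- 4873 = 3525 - 8398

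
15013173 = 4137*3629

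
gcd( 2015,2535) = 65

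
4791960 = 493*9720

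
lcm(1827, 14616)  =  14616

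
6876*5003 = 34400628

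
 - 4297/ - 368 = 4297/368=11.68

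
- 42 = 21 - 63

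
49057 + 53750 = 102807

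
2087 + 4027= 6114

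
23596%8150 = 7296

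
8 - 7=1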